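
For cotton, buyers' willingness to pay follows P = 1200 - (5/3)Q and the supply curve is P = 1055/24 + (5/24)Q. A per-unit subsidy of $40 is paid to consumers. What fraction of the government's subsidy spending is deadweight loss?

DWL / government spending = 96/5741

Pre-subsidy: 1200 - (5/3)Q = 1055/24 + (5/24)Q gives Q* = 5549/9 and P* = 4655/27.
With the rebate, buyers effectively pay Pb = Ps − 40, where Ps is the price sellers receive.
On the curves, Pb = 1200 - (5/3)Q and Ps = 1055/24 + (5/24)Q; the wedge Ps − Pb = 40 gives 1055/24 + (5/24)Q − (1200 - (5/3)Q) = 40, so Q' = 5741/9.
Then Pb = 1200 − (5/3)·(5741/9) = 3695/27 and Ps = 1055/24 + (5/24)·(5741/9) = 4775/27.
ΔCS = ½(5549/9 + 5741/9)(4655/27 − 3695/27) = 1806400/81; ΔPS = ½(5549/9 + 5741/9)(4775/27 − 4655/27) = 225800/81.
Government spending = 40 × 5741/9 = 229640/9.
DWL = ½ × 40 × (5741/9 − 5549/9) = 1280/3; fraction = (1280/3) / (229640/9) = 96/5741.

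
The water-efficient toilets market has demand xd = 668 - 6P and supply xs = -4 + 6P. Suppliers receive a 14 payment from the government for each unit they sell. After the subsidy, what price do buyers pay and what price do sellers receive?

Pre-subsidy: 668 - 6P = -4 + 6P gives P* = 56, x* = 332.
With the subsidy, sellers receive Ps = Pb + 14 for each unit, where Pb is the price buyers pay.
Supply in terms of Pb becomes xs = -4 + 6(Pb + 14) = 80 + 6Pb. Setting this equal to demand: 668 - 6Pb = 80 + 6Pb, so Pb = 49.
Sellers receive Ps = 49 + 14 = 63; x' = 668 − 6·49 = 374.

Buyers pay 49; sellers receive 63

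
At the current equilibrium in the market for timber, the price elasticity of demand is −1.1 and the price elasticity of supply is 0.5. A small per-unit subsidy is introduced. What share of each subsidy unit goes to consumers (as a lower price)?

For a small subsidy around the equilibrium, the benefit split depends on the relative slopes, which at a point are proportional to the elasticities.
Buyer share = εs/(εs + |εd|) = 0.5/(0.5 + 1.1) = 0.3125; seller share = |εd|/(εs + |εd|) = 0.6875.

Consumer share = 0.3125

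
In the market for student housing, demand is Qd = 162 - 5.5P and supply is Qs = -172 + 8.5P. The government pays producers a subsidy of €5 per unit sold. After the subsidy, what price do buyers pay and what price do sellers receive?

Pre-subsidy: 162 - 5.5P = -172 + 8.5P gives P* = 167/7, Q* = 431/14.
With the subsidy, sellers receive Ps = Pb + 5 for each unit, where Pb is the price buyers pay.
Supply in terms of Pb becomes Qs = -172 + 8.5(Pb + 5) = -129.5 + 8.5Pb. Setting this equal to demand: 162 - 5.5Pb = -129.5 + 8.5Pb, so Pb = 583/28.
Sellers receive Ps = 583/28 + 5 = 723/28; Q' = 162 − 5.5·(583/28) = 2659/56.

Buyers pay 583/28; sellers receive 723/28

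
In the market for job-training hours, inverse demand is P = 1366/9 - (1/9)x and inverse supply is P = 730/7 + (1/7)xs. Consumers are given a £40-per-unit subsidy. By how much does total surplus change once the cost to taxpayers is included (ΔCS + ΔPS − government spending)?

Net change in total surplus = -£3150

Pre-subsidy: 1366/9 - (1/9)x = 730/7 + (1/7)x gives x* = 187 and P* = 131.
With the rebate, buyers effectively pay Pb = Ps − 40, where Ps is the price sellers receive.
On the curves, Pb = 1366/9 - (1/9)x and Ps = 730/7 + (1/7)x; the wedge Ps − Pb = 40 gives 730/7 + (1/7)x − (1366/9 - (1/9)x) = 40, so x' = 344.5.
Then Pb = 1366/9 − (1/9)·344.5 = 113.5 and Ps = 730/7 + (1/7)·344.5 = 153.5.
ΔCS = ½(187 + 344.5)(131 − 113.5) = 4650.625; ΔPS = ½(187 + 344.5)(153.5 − 131) = 5979.375.
Government spending = 40 × 344.5 = 13780.
Net change = 4650.625 + 5979.375 − 13780 = -3150. The loss equals the DWL triangle ½·40·157.5.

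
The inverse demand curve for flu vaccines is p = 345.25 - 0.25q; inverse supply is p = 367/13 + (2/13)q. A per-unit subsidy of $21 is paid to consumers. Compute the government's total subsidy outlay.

Government cost = $17577

Pre-subsidy: 345.25 - 0.25q = 367/13 + (2/13)q gives q* = 785 and p* = 149.
With the rebate, buyers effectively pay pb = ps − 21, where ps is the price sellers receive.
On the curves, pb = 345.25 - 0.25q and ps = 367/13 + (2/13)q; the wedge ps − pb = 21 gives 367/13 + (2/13)q − (345.25 - 0.25q) = 21, so q' = 837.
Then pb = 345.25 − 0.25·837 = 136 and ps = 367/13 + (2/13)·837 = 157.
Government outlay = subsidy × quantity = 21 × 837 = 17577.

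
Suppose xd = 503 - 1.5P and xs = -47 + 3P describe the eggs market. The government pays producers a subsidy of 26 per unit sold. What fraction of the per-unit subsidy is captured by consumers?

Pre-subsidy: 503 - 1.5P = -47 + 3P gives P* = 1100/9, x* = 959/3.
With the subsidy, sellers receive Ps = Pb + 26 for each unit, where Pb is the price buyers pay.
Supply in terms of Pb becomes xs = -47 + 3(Pb + 26) = 31 + 3Pb. Setting this equal to demand: 503 - 1.5Pb = 31 + 3Pb, so Pb = 944/9.
Sellers receive Ps = 944/9 + 26 = 1178/9; x' = 503 − 1.5·(944/9) = 1037/3.
Buyers' price falls by P* − Pb = 1100/9 − 944/9 = 52/3; sellers' price rises by Ps − P* = 1178/9 − 1100/9 = 26/3.
So consumers capture (52/3)/26 = 2/3 of each unit of subsidy.

Consumer share = 2/3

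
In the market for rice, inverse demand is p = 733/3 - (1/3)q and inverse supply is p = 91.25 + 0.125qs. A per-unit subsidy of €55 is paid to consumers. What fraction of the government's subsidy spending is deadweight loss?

DWL / government spending = 30/227

Pre-subsidy: 733/3 - (1/3)q = 91.25 + 0.125q gives q* = 334 and p* = 133.
With the rebate, buyers effectively pay pb = ps − 55, where ps is the price sellers receive.
On the curves, pb = 733/3 - (1/3)q and ps = 91.25 + 0.125q; the wedge ps − pb = 55 gives 91.25 + 0.125q − (733/3 - (1/3)q) = 55, so q' = 454.
Then pb = 733/3 − (1/3)·454 = 93 and ps = 91.25 + 0.125·454 = 148.
ΔCS = ½(334 + 454)(133 − 93) = 15760; ΔPS = ½(334 + 454)(148 − 133) = 5910.
Government spending = 55 × 454 = 24970.
DWL = ½ × 55 × (454 − 334) = 3300; fraction = 3300 / 24970 = 30/227.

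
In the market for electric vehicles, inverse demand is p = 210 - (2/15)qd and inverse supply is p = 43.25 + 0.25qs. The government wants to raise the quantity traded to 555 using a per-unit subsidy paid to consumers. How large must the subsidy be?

At q = 555, from the demand curve buyers pay pb = 210 − (2/15)·555 = 136; from the supply curve sellers need ps = 43.25 + 0.25·555 = 182.
The subsidy must fill the gap: s = ps − pb = 182 − 136 = 46.

Required subsidy s = 46 per unit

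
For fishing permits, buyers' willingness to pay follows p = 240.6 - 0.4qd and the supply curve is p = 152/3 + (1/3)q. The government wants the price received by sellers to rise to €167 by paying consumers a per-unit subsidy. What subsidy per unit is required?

At a seller price of 167, quantity supplied is -152 + 3·167 = 349.
Buyers absorb 349 only when they pay pb = 240.6 − 0.4·349 = 101.
s = ps − pb = 167 − 101 = 66.

Required subsidy s = €66 per unit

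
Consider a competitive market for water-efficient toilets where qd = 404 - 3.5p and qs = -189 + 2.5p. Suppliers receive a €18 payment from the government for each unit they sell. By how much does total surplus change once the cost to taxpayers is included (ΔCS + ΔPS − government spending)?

Net change in total surplus = -€236.25

Pre-subsidy: 404 - 3.5p = -189 + 2.5p gives p* = 593/6, q* = 697/12.
With the subsidy, sellers receive ps = pb + 18 for each unit, where pb is the price buyers pay.
Supply in terms of pb becomes qs = -189 + 2.5(pb + 18) = -144 + 2.5pb. Setting this equal to demand: 404 - 3.5pb = -144 + 2.5pb, so pb = 274/3.
Sellers receive ps = 274/3 + 18 = 328/3; q' = 404 − 3.5·(274/3) = 253/3.
ΔCS = ½(697/12 + 253/3)(593/6 − 274/3) = 534.0625; ΔPS = ½(697/12 + 253/3)(328/3 − 593/6) = 747.6875.
Government spending = 18 × 253/3 = 1518.
Net change = 534.0625 + 747.6875 − 1518 = -236.25. The loss equals the DWL triangle ½·18·26.25.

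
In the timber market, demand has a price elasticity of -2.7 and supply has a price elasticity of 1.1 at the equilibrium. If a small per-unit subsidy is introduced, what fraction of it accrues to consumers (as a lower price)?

Consumer share = 11/38

For a small subsidy around the equilibrium, the benefit split depends on the relative slopes, which at a point are proportional to the elasticities.
Buyer share = εs/(εs + |εd|) = 1.1/(1.1 + 2.7) = 11/38; seller share = |εd|/(εs + |εd|) = 27/38.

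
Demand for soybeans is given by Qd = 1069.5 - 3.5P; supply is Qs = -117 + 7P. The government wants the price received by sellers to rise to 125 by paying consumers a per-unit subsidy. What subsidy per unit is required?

At a seller price of 125, quantity supplied is -117 + 7·125 = 758.
Buyers absorb 758 only when they pay Pb with 1069.5 − 3.5·Pb = 758, i.e. Pb = 89.
s = Ps − Pb = 125 − 89 = 36.

Required subsidy s = 36 per unit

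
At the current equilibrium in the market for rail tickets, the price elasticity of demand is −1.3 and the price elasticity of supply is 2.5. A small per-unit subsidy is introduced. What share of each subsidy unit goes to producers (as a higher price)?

For a small subsidy around the equilibrium, the benefit split depends on the relative slopes, which at a point are proportional to the elasticities.
Buyer share = εs/(εs + |εd|) = 2.5/(2.5 + 1.3) = 25/38; seller share = |εd|/(εs + |εd|) = 13/38.
So producers capture 13/38 of the subsidy.

Producer share = 13/38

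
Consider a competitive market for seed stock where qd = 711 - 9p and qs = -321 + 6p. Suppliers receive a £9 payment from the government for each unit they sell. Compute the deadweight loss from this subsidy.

Deadweight loss = £145.8

Pre-subsidy: 711 - 9p = -321 + 6p gives p* = 68.8, q* = 91.8.
With the subsidy, sellers receive ps = pb + 9 for each unit, where pb is the price buyers pay.
Supply in terms of pb becomes qs = -321 + 6(pb + 9) = -267 + 6pb. Setting this equal to demand: 711 - 9pb = -267 + 6pb, so pb = 65.2.
Sellers receive ps = 65.2 + 9 = 74.2; q' = 711 − 9·65.2 = 124.2.
The subsidy expands output by 124.2 − 91.8 = 32.4 past the efficient level; on those units the gap between marginal cost and willingness to pay runs from 0 up to 9.
DWL = ½ × 9 × 32.4 = 145.8.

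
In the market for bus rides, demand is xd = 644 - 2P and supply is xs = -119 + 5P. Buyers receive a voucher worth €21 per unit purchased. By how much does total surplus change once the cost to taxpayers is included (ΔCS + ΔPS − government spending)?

Net change in total surplus = -€315

Pre-subsidy: 644 - 2P = -119 + 5P gives P* = 109, x* = 426.
With the rebate, buyers effectively pay Pb = Ps − 21, where Ps is the price sellers receive.
Demand in terms of Ps becomes xd = 644 − 2(Ps − 21) = 686 - 2Ps. Setting this equal to supply: 686 - 2Ps = -119 + 5Ps, so Ps = 115.
Buyers pay Pb = 115 − 21 = 94; x' = -119 + 5·115 = 456.
ΔCS = ½(426 + 456)(109 − 94) = 6615; ΔPS = ½(426 + 456)(115 − 109) = 2646.
Government spending = 21 × 456 = 9576.
Net change = 6615 + 2646 − 9576 = -315. The loss equals the DWL triangle ½·21·30.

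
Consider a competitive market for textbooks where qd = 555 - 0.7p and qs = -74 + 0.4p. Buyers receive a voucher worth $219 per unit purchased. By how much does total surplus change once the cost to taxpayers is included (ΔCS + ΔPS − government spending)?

Net change in total surplus = -335727/55

Pre-subsidy: 555 - 0.7p = -74 + 0.4p gives p* = 6290/11, q* = 1702/11.
With the rebate, buyers effectively pay pb = ps − 219, where ps is the price sellers receive.
Demand in terms of ps becomes qd = 555 − 0.7(ps − 219) = 708.3 - 0.7ps. Setting this equal to supply: 708.3 - 0.7ps = -74 + 0.4ps, so ps = 7823/11.
Buyers pay pb = 7823/11 − 219 = 5414/11; q' = -74 + 0.4·(7823/11) = 11576/55.
ΔCS = ½(1702/11 + 11576/55)(6290/11 − 5414/11) = 14541.6; ΔPS = ½(1702/11 + 11576/55)(7823/11 − 6290/11) = 25447.8.
Government spending = 219 × 11576/55 = 2535144/55.
Net change = 14541.6 + 25447.8 − 2535144/55 = -335727/55. The loss equals the DWL triangle ½·219·3066/55.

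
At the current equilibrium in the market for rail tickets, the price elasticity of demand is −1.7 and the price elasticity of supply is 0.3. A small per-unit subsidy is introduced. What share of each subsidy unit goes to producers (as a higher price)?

For a small subsidy around the equilibrium, the benefit split depends on the relative slopes, which at a point are proportional to the elasticities.
Buyer share = εs/(εs + |εd|) = 0.3/(0.3 + 1.7) = 0.15; seller share = |εd|/(εs + |εd|) = 0.85.
So producers capture 0.85 of the subsidy.

Producer share = 0.85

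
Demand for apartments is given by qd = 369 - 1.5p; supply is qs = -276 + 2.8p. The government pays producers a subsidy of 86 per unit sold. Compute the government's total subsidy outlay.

Government cost = 19608

Pre-subsidy: 369 - 1.5p = -276 + 2.8p gives p* = 150, q* = 144.
With the subsidy, sellers receive ps = pb + 86 for each unit, where pb is the price buyers pay.
Supply in terms of pb becomes qs = -276 + 2.8(pb + 86) = -35.2 + 2.8pb. Setting this equal to demand: 369 - 1.5pb = -35.2 + 2.8pb, so pb = 94.
Sellers receive ps = 94 + 86 = 180; q' = 369 − 1.5·94 = 228.
Government outlay = subsidy × quantity = 86 × 228 = 19608.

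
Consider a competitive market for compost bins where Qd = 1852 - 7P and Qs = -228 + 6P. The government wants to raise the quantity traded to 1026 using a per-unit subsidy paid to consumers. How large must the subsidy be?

Required subsidy s = 91 per unit

At Q = 1026, invert demand for the buyer price: Pb = (1852 − 1026)/7 = 118; invert supply for the seller price: Ps = (1026 − (-228))/6 = 209.
The subsidy must fill the gap: s = Ps − Pb = 209 − 118 = 91.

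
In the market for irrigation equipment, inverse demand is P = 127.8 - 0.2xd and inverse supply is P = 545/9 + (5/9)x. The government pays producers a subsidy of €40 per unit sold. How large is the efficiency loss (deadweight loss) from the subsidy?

Pre-subsidy: 127.8 - 0.2x = 545/9 + (5/9)x gives x* = 89 and P* = 110.
With the subsidy, sellers receive Ps = Pb + 40 for each unit, where Pb is the price buyers pay.
On the curves, Pb = 127.8 - 0.2x and Ps = 545/9 + (5/9)x; the wedge Ps − Pb = 40 gives 545/9 + (5/9)x − (127.8 - 0.2x) = 40, so x' = 2413/17.
Then Pb = 127.8 − 0.2·(2413/17) = 1690/17 and Ps = 545/9 + (5/9)·(2413/17) = 2370/17.
The subsidy expands output by 2413/17 − 89 = 900/17 past the efficient level; on those units the gap between marginal cost and willingness to pay runs from 0 up to 40.
DWL = ½ × 40 × 900/17 = 18000/17.

Deadweight loss = 18000/17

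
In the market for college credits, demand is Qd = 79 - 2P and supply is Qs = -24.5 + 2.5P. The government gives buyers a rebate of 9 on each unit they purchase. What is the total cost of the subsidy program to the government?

Pre-subsidy: 79 - 2P = -24.5 + 2.5P gives P* = 23, Q* = 33.
With the rebate, buyers effectively pay Pb = Ps − 9, where Ps is the price sellers receive.
Demand in terms of Ps becomes Qd = 79 − 2(Ps − 9) = 97 - 2Ps. Setting this equal to supply: 97 - 2Ps = -24.5 + 2.5Ps, so Ps = 27.
Buyers pay Pb = 27 − 9 = 18; Q' = -24.5 + 2.5·27 = 43.
Government outlay = subsidy × quantity = 9 × 43 = 387.

Government cost = 387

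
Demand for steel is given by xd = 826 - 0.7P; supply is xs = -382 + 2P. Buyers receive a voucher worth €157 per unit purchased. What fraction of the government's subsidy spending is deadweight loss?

DWL / government spending = 157/2292

Pre-subsidy: 826 - 0.7P = -382 + 2P gives P* = 12080/27, x* = 13846/27.
With the rebate, buyers effectively pay Pb = Ps − 157, where Ps is the price sellers receive.
Demand in terms of Ps becomes xd = 826 − 0.7(Ps − 157) = 935.9 - 0.7Ps. Setting this equal to supply: 935.9 - 0.7Ps = -382 + 2Ps, so Ps = 4393/9.
Buyers pay Pb = 4393/9 − 157 = 2980/9; x' = -382 + 2·(4393/9) = 5348/9.
ΔCS = ½(13846/27 + 5348/9)(12080/27 − 2980/9) = 46927300/729; ΔPS = ½(13846/27 + 5348/9)(4393/9 − 12080/27) = 16424555/729.
Government spending = 157 × 5348/9 = 839636/9.
DWL = ½ × 157 × (5348/9 − 13846/27) = 172543/27; fraction = (172543/27) / (839636/9) = 157/2292.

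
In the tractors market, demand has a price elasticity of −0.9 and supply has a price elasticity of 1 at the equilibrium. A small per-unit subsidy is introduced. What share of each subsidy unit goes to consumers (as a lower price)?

Consumer share = 10/19

For a small subsidy around the equilibrium, the benefit split depends on the relative slopes, which at a point are proportional to the elasticities.
Buyer share = εs/(εs + |εd|) = 1/(1 + 0.9) = 10/19; seller share = |εd|/(εs + |εd|) = 9/19.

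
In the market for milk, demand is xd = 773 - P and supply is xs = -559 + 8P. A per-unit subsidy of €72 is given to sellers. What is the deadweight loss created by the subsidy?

Deadweight loss = €2304

Pre-subsidy: 773 - P = -559 + 8P gives P* = 148, x* = 625.
With the subsidy, sellers receive Ps = Pb + 72 for each unit, where Pb is the price buyers pay.
Supply in terms of Pb becomes xs = -559 + 8(Pb + 72) = 17 + 8Pb. Setting this equal to demand: 773 - Pb = 17 + 8Pb, so Pb = 84.
Sellers receive Ps = 84 + 72 = 156; x' = 773 − 1·84 = 689.
The subsidy expands output by 689 − 625 = 64 past the efficient level; on those units the gap between marginal cost and willingness to pay runs from 0 up to 72.
DWL = ½ × 72 × 64 = 2304.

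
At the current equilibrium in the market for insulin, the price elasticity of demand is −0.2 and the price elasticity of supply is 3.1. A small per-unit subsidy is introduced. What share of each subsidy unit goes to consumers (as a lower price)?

For a small subsidy around the equilibrium, the benefit split depends on the relative slopes, which at a point are proportional to the elasticities.
Buyer share = εs/(εs + |εd|) = 3.1/(3.1 + 0.2) = 31/33; seller share = |εd|/(εs + |εd|) = 2/33.

Consumer share = 31/33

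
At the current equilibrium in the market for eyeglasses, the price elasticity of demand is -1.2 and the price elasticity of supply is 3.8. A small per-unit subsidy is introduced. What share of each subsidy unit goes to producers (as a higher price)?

For a small subsidy around the equilibrium, the benefit split depends on the relative slopes, which at a point are proportional to the elasticities.
Buyer share = εs/(εs + |εd|) = 3.8/(3.8 + 1.2) = 0.76; seller share = |εd|/(εs + |εd|) = 0.24.
So producers capture 0.24 of the subsidy.

Producer share = 0.24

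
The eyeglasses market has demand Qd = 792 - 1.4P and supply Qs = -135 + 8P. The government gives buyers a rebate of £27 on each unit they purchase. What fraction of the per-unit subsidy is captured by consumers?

Consumer share = 40/47

Pre-subsidy: 792 - 1.4P = -135 + 8P gives P* = 4635/47, Q* = 30735/47.
With the rebate, buyers effectively pay Pb = Ps − 27, where Ps is the price sellers receive.
Demand in terms of Ps becomes Qd = 792 − 1.4(Ps − 27) = 829.8 - 1.4Ps. Setting this equal to supply: 829.8 - 1.4Ps = -135 + 8Ps, so Ps = 4824/47.
Buyers pay Pb = 4824/47 − 27 = 3555/47; Q' = -135 + 8·(4824/47) = 32247/47.
Buyers' price falls by P* − Pb = 4635/47 − 3555/47 = 1080/47; sellers' price rises by Ps − P* = 4824/47 − 4635/47 = 189/47.
So consumers capture (1080/47)/27 = 40/47 of each unit of subsidy.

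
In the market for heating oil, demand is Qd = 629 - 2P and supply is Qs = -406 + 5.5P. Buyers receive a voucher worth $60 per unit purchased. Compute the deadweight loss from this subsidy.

Deadweight loss = $2640

Pre-subsidy: 629 - 2P = -406 + 5.5P gives P* = 138, Q* = 353.
With the rebate, buyers effectively pay Pb = Ps − 60, where Ps is the price sellers receive.
Demand in terms of Ps becomes Qd = 629 − 2(Ps − 60) = 749 - 2Ps. Setting this equal to supply: 749 - 2Ps = -406 + 5.5Ps, so Ps = 154.
Buyers pay Pb = 154 − 60 = 94; Q' = -406 + 5.5·154 = 441.
The subsidy expands output by 441 − 353 = 88 past the efficient level; on those units the gap between marginal cost and willingness to pay runs from 0 up to 60.
DWL = ½ × 60 × 88 = 2640.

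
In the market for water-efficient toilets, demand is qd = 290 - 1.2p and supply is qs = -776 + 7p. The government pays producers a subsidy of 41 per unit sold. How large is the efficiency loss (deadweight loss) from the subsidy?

Deadweight loss = 861

Pre-subsidy: 290 - 1.2p = -776 + 7p gives p* = 130, q* = 134.
With the subsidy, sellers receive ps = pb + 41 for each unit, where pb is the price buyers pay.
Supply in terms of pb becomes qs = -776 + 7(pb + 41) = -489 + 7pb. Setting this equal to demand: 290 - 1.2pb = -489 + 7pb, so pb = 95.
Sellers receive ps = 95 + 41 = 136; q' = 290 − 1.2·95 = 176.
The subsidy expands output by 176 − 134 = 42 past the efficient level; on those units the gap between marginal cost and willingness to pay runs from 0 up to 41.
DWL = ½ × 41 × 42 = 861.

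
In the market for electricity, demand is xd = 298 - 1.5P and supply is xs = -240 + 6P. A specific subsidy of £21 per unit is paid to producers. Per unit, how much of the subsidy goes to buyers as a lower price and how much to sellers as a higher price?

Pre-subsidy: 298 - 1.5P = -240 + 6P gives P* = 1076/15, x* = 190.4.
With the subsidy, sellers receive Ps = Pb + 21 for each unit, where Pb is the price buyers pay.
Supply in terms of Pb becomes xs = -240 + 6(Pb + 21) = -114 + 6Pb. Setting this equal to demand: 298 - 1.5Pb = -114 + 6Pb, so Pb = 824/15.
Sellers receive Ps = 824/15 + 21 = 1139/15; x' = 298 − 1.5·(824/15) = 215.6.
Buyers' price falls by P* − Pb = 1076/15 − 824/15 = 16.8; sellers' price rises by Ps − P* = 1139/15 − 1076/15 = 4.2.

Buyers gain £16.8 per unit; sellers gain £4.2 per unit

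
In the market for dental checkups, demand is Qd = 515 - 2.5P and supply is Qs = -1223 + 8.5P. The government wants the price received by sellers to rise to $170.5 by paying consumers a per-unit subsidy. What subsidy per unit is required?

At a seller price of 170.5, quantity supplied is -1223 + 8.5·170.5 = 226.25.
Buyers absorb 226.25 only when they pay Pb with 515 − 2.5·Pb = 226.25, i.e. Pb = 115.5.
s = Ps − Pb = 170.5 − 115.5 = 55.

Required subsidy s = $55 per unit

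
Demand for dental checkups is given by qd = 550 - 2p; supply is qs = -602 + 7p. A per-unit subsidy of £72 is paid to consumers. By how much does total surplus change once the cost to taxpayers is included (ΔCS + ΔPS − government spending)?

Pre-subsidy: 550 - 2p = -602 + 7p gives p* = 128, q* = 294.
With the rebate, buyers effectively pay pb = ps − 72, where ps is the price sellers receive.
Demand in terms of ps becomes qd = 550 − 2(ps − 72) = 694 - 2ps. Setting this equal to supply: 694 - 2ps = -602 + 7ps, so ps = 144.
Buyers pay pb = 144 − 72 = 72; q' = -602 + 7·144 = 406.
ΔCS = ½(294 + 406)(128 − 72) = 19600; ΔPS = ½(294 + 406)(144 − 128) = 5600.
Government spending = 72 × 406 = 29232.
Net change = 19600 + 5600 − 29232 = -4032. The loss equals the DWL triangle ½·72·112.

Net change in total surplus = -£4032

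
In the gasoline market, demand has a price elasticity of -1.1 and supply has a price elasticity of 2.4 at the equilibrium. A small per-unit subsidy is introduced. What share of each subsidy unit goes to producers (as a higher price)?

Producer share = 11/35

For a small subsidy around the equilibrium, the benefit split depends on the relative slopes, which at a point are proportional to the elasticities.
Buyer share = εs/(εs + |εd|) = 2.4/(2.4 + 1.1) = 24/35; seller share = |εd|/(εs + |εd|) = 11/35.
So producers capture 11/35 of the subsidy.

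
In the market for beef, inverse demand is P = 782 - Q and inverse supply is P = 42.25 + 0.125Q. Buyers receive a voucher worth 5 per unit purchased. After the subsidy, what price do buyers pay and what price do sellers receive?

Pre-subsidy: 782 - Q = 42.25 + 0.125Q gives Q* = 5918/9 and P* = 1120/9.
With the rebate, buyers effectively pay Pb = Ps − 5, where Ps is the price sellers receive.
On the curves, Pb = 782 - Q and Ps = 42.25 + 0.125Q; the wedge Ps − Pb = 5 gives 42.25 + 0.125Q − (782 - Q) = 5, so Q' = 662.
Then Pb = 782 − 1·662 = 120 and Ps = 42.25 + 0.125·662 = 125.

Buyers pay 120; sellers receive 125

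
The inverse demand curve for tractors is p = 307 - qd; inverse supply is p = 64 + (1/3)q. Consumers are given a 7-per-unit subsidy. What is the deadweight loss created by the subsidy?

Pre-subsidy: 307 - q = 64 + (1/3)q gives q* = 182.25 and p* = 124.75.
With the rebate, buyers effectively pay pb = ps − 7, where ps is the price sellers receive.
On the curves, pb = 307 - q and ps = 64 + (1/3)q; the wedge ps − pb = 7 gives 64 + (1/3)q − (307 - q) = 7, so q' = 187.5.
Then pb = 307 − 1·187.5 = 119.5 and ps = 64 + (1/3)·187.5 = 126.5.
The subsidy expands output by 187.5 − 182.25 = 5.25 past the efficient level; on those units the gap between marginal cost and willingness to pay runs from 0 up to 7.
DWL = ½ × 7 × 5.25 = 18.375.

Deadweight loss = 18.375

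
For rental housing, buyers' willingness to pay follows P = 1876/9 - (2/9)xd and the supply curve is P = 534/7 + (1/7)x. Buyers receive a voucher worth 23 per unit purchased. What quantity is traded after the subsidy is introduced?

x' = 425

Pre-subsidy: 1876/9 - (2/9)x = 534/7 + (1/7)x gives x* = 362 and P* = 128.
With the rebate, buyers effectively pay Pb = Ps − 23, where Ps is the price sellers receive.
On the curves, Pb = 1876/9 - (2/9)x and Ps = 534/7 + (1/7)x; the wedge Ps − Pb = 23 gives 534/7 + (1/7)x − (1876/9 - (2/9)x) = 23, so x' = 425.
Then Pb = 1876/9 − (2/9)·425 = 114 and Ps = 534/7 + (1/7)·425 = 137.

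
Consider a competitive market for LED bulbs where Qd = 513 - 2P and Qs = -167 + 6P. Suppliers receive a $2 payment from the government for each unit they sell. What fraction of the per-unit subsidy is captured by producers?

Producer share = 0.25

Pre-subsidy: 513 - 2P = -167 + 6P gives P* = 85, Q* = 343.
With the subsidy, sellers receive Ps = Pb + 2 for each unit, where Pb is the price buyers pay.
Supply in terms of Pb becomes Qs = -167 + 6(Pb + 2) = -155 + 6Pb. Setting this equal to demand: 513 - 2Pb = -155 + 6Pb, so Pb = 83.5.
Sellers receive Ps = 83.5 + 2 = 85.5; Q' = 513 − 2·83.5 = 346.
Buyers' price falls by P* − Pb = 85 − 83.5 = 1.5; sellers' price rises by Ps − P* = 85.5 − 85 = 0.5.
So producers capture 0.5/2 = 0.25 of each unit of subsidy.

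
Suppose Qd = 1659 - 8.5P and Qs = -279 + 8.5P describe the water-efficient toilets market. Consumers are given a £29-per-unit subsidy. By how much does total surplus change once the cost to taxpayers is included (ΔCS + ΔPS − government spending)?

Net change in total surplus = -£1787.125

Pre-subsidy: 1659 - 8.5P = -279 + 8.5P gives P* = 114, Q* = 690.
With the rebate, buyers effectively pay Pb = Ps − 29, where Ps is the price sellers receive.
Demand in terms of Ps becomes Qd = 1659 − 8.5(Ps − 29) = 1905.5 - 8.5Ps. Setting this equal to supply: 1905.5 - 8.5Ps = -279 + 8.5Ps, so Ps = 128.5.
Buyers pay Pb = 128.5 − 29 = 99.5; Q' = -279 + 8.5·128.5 = 813.25.
ΔCS = ½(690 + 813.25)(114 − 99.5) = 10898.5625; ΔPS = ½(690 + 813.25)(128.5 − 114) = 10898.5625.
Government spending = 29 × 813.25 = 23584.25.
Net change = 10898.5625 + 10898.5625 − 23584.25 = -1787.125. The loss equals the DWL triangle ½·29·123.25.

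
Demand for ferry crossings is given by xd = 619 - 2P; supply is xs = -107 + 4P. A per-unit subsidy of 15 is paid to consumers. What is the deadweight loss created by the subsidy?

Pre-subsidy: 619 - 2P = -107 + 4P gives P* = 121, x* = 377.
With the rebate, buyers effectively pay Pb = Ps − 15, where Ps is the price sellers receive.
Demand in terms of Ps becomes xd = 619 − 2(Ps − 15) = 649 - 2Ps. Setting this equal to supply: 649 - 2Ps = -107 + 4Ps, so Ps = 126.
Buyers pay Pb = 126 − 15 = 111; x' = -107 + 4·126 = 397.
The subsidy expands output by 397 − 377 = 20 past the efficient level; on those units the gap between marginal cost and willingness to pay runs from 0 up to 15.
DWL = ½ × 15 × 20 = 150.

Deadweight loss = 150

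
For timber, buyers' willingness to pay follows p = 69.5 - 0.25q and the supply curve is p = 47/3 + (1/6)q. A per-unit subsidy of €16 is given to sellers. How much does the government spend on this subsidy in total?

Government cost = €2681.6

Pre-subsidy: 69.5 - 0.25q = 47/3 + (1/6)q gives q* = 129.2 and p* = 37.2.
With the subsidy, sellers receive ps = pb + 16 for each unit, where pb is the price buyers pay.
On the curves, pb = 69.5 - 0.25q and ps = 47/3 + (1/6)q; the wedge ps − pb = 16 gives 47/3 + (1/6)q − (69.5 - 0.25q) = 16, so q' = 167.6.
Then pb = 69.5 − 0.25·167.6 = 27.6 and ps = 47/3 + (1/6)·167.6 = 43.6.
Government outlay = subsidy × quantity = 16 × 167.6 = 2681.6.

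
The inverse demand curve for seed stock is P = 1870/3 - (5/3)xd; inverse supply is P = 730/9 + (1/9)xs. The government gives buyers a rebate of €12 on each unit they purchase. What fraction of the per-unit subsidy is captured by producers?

Pre-subsidy: 1870/3 - (5/3)x = 730/9 + (1/9)x gives x* = 305 and P* = 115.
With the rebate, buyers effectively pay Pb = Ps − 12, where Ps is the price sellers receive.
On the curves, Pb = 1870/3 - (5/3)x and Ps = 730/9 + (1/9)x; the wedge Ps − Pb = 12 gives 730/9 + (1/9)x − (1870/3 - (5/3)x) = 12, so x' = 311.75.
Then Pb = 1870/3 − (5/3)·311.75 = 103.75 and Ps = 730/9 + (1/9)·311.75 = 115.75.
Buyers' price falls by P* − Pb = 115 − 103.75 = 11.25; sellers' price rises by Ps − P* = 115.75 − 115 = 0.75.
So producers capture 0.75/12 = 0.0625 of each unit of subsidy.

Producer share = 0.0625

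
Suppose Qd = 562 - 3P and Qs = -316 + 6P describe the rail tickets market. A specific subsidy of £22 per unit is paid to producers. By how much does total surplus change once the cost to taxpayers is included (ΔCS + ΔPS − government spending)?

Net change in total surplus = -£484

Pre-subsidy: 562 - 3P = -316 + 6P gives P* = 878/9, Q* = 808/3.
With the subsidy, sellers receive Ps = Pb + 22 for each unit, where Pb is the price buyers pay.
Supply in terms of Pb becomes Qs = -316 + 6(Pb + 22) = -184 + 6Pb. Setting this equal to demand: 562 - 3Pb = -184 + 6Pb, so Pb = 746/9.
Sellers receive Ps = 746/9 + 22 = 944/9; Q' = 562 − 3·(746/9) = 940/3.
ΔCS = ½(808/3 + 940/3)(878/9 − 746/9) = 38456/9; ΔPS = ½(808/3 + 940/3)(944/9 − 878/9) = 19228/9.
Government spending = 22 × 940/3 = 20680/3.
Net change = 38456/9 + 19228/9 − 20680/3 = -484. The loss equals the DWL triangle ½·22·44.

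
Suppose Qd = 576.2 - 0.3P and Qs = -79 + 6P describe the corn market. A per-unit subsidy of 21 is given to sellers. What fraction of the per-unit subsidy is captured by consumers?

Consumer share = 20/21

Pre-subsidy: 576.2 - 0.3P = -79 + 6P gives P* = 104, Q* = 545.
With the subsidy, sellers receive Ps = Pb + 21 for each unit, where Pb is the price buyers pay.
Supply in terms of Pb becomes Qs = -79 + 6(Pb + 21) = 47 + 6Pb. Setting this equal to demand: 576.2 - 0.3Pb = 47 + 6Pb, so Pb = 84.
Sellers receive Ps = 84 + 21 = 105; Q' = 576.2 − 0.3·84 = 551.
Buyers' price falls by P* − Pb = 104 − 84 = 20; sellers' price rises by Ps − P* = 105 − 104 = 1.
So consumers capture 20/21 = 20/21 of each unit of subsidy.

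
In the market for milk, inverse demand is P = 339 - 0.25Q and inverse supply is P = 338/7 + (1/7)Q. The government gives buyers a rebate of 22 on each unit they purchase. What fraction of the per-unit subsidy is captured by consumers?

Pre-subsidy: 339 - 0.25Q = 338/7 + (1/7)Q gives Q* = 740 and P* = 154.
With the rebate, buyers effectively pay Pb = Ps − 22, where Ps is the price sellers receive.
On the curves, Pb = 339 - 0.25Q and Ps = 338/7 + (1/7)Q; the wedge Ps − Pb = 22 gives 338/7 + (1/7)Q − (339 - 0.25Q) = 22, so Q' = 796.
Then Pb = 339 − 0.25·796 = 140 and Ps = 338/7 + (1/7)·796 = 162.
Buyers' price falls by P* − Pb = 154 − 140 = 14; sellers' price rises by Ps − P* = 162 − 154 = 8.
So consumers capture 14/22 = 7/11 of each unit of subsidy.

Consumer share = 7/11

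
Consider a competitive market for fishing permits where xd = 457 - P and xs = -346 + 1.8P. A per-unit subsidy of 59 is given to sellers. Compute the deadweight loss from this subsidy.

Pre-subsidy: 457 - P = -346 + 1.8P gives P* = 4015/14, x* = 2383/14.
With the subsidy, sellers receive Ps = Pb + 59 for each unit, where Pb is the price buyers pay.
Supply in terms of Pb becomes xs = -346 + 1.8(Pb + 59) = -239.8 + 1.8Pb. Setting this equal to demand: 457 - Pb = -239.8 + 1.8Pb, so Pb = 1742/7.
Sellers receive Ps = 1742/7 + 59 = 2155/7; x' = 457 − 1·(1742/7) = 1457/7.
The subsidy expands output by 1457/7 − 2383/14 = 531/14 past the efficient level; on those units the gap between marginal cost and willingness to pay runs from 0 up to 59.
DWL = ½ × 59 × 531/14 = 31329/28.

Deadweight loss = 31329/28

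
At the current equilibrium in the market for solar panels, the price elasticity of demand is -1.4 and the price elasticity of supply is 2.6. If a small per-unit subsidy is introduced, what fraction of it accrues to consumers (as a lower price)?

Consumer share = 0.65

For a small subsidy around the equilibrium, the benefit split depends on the relative slopes, which at a point are proportional to the elasticities.
Buyer share = εs/(εs + |εd|) = 2.6/(2.6 + 1.4) = 0.65; seller share = |εd|/(εs + |εd|) = 0.35.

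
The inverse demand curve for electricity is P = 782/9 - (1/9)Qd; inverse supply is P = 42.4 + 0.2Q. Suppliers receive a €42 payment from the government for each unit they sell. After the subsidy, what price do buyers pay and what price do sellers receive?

Pre-subsidy: 782/9 - (1/9)Q = 42.4 + 0.2Q gives Q* = 143 and P* = 71.
With the subsidy, sellers receive Ps = Pb + 42 for each unit, where Pb is the price buyers pay.
On the curves, Pb = 782/9 - (1/9)Q and Ps = 42.4 + 0.2Q; the wedge Ps − Pb = 42 gives 42.4 + 0.2Q − (782/9 - (1/9)Q) = 42, so Q' = 278.
Then Pb = 782/9 − (1/9)·278 = 56 and Ps = 42.4 + 0.2·278 = 98.

Buyers pay €56; sellers receive €98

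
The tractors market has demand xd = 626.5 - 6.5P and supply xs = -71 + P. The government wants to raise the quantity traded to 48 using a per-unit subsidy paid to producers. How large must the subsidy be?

Required subsidy s = 30 per unit

At x = 48, invert demand for the buyer price: Pb = (626.5 − 48)/6.5 = 89; invert supply for the seller price: Ps = (48 − (-71))/1 = 119.
The subsidy must fill the gap: s = Ps − Pb = 119 − 89 = 30.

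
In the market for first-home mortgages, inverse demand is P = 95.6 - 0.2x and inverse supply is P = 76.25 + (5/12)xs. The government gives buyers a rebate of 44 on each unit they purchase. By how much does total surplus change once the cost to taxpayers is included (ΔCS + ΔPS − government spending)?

Pre-subsidy: 95.6 - 0.2x = 76.25 + (5/12)x gives x* = 1161/37 and P* = 3305/37.
With the rebate, buyers effectively pay Pb = Ps − 44, where Ps is the price sellers receive.
On the curves, Pb = 95.6 - 0.2x and Ps = 76.25 + (5/12)x; the wedge Ps − Pb = 44 gives 76.25 + (5/12)x − (95.6 - 0.2x) = 44, so x' = 3801/37.
Then Pb = 95.6 − 0.2·(3801/37) = 2777/37 and Ps = 76.25 + (5/12)·(3801/37) = 4405/37.
ΔCS = ½(1161/37 + 3801/37)(3305/37 − 2777/37) = 1309968/1369; ΔPS = ½(1161/37 + 3801/37)(4405/37 − 3305/37) = 2729100/1369.
Government spending = 44 × 3801/37 = 167244/37.
Net change = 1309968/1369 + 2729100/1369 − 167244/37 = -58080/37. The loss equals the DWL triangle ½·44·2640/37.

Net change in total surplus = -58080/37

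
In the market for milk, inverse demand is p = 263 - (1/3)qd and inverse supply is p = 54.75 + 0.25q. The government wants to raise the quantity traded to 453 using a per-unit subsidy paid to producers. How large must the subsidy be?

Required subsidy s = 56 per unit

At q = 453, from the demand curve buyers pay pb = 263 − (1/3)·453 = 112; from the supply curve sellers need ps = 54.75 + 0.25·453 = 168.
The subsidy must fill the gap: s = ps − pb = 168 − 112 = 56.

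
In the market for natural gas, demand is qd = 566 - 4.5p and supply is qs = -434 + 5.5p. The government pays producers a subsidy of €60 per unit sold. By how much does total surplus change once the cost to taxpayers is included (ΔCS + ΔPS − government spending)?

Pre-subsidy: 566 - 4.5p = -434 + 5.5p gives p* = 100, q* = 116.
With the subsidy, sellers receive ps = pb + 60 for each unit, where pb is the price buyers pay.
Supply in terms of pb becomes qs = -434 + 5.5(pb + 60) = -104 + 5.5pb. Setting this equal to demand: 566 - 4.5pb = -104 + 5.5pb, so pb = 67.
Sellers receive ps = 67 + 60 = 127; q' = 566 − 4.5·67 = 264.5.
ΔCS = ½(116 + 264.5)(100 − 67) = 6278.25; ΔPS = ½(116 + 264.5)(127 − 100) = 5136.75.
Government spending = 60 × 264.5 = 15870.
Net change = 6278.25 + 5136.75 − 15870 = -4455. The loss equals the DWL triangle ½·60·148.5.

Net change in total surplus = -€4455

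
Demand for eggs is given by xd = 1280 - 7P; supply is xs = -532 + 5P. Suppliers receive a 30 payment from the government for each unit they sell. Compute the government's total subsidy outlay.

Pre-subsidy: 1280 - 7P = -532 + 5P gives P* = 151, x* = 223.
With the subsidy, sellers receive Ps = Pb + 30 for each unit, where Pb is the price buyers pay.
Supply in terms of Pb becomes xs = -532 + 5(Pb + 30) = -382 + 5Pb. Setting this equal to demand: 1280 - 7Pb = -382 + 5Pb, so Pb = 138.5.
Sellers receive Ps = 138.5 + 30 = 168.5; x' = 1280 − 7·138.5 = 310.5.
Government outlay = subsidy × quantity = 30 × 310.5 = 9315.

Government cost = 9315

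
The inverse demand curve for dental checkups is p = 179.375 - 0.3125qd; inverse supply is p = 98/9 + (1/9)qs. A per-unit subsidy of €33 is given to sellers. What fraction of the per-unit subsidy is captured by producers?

Pre-subsidy: 179.375 - 0.3125q = 98/9 + (1/9)q gives q* = 24262/61 and p* = 3360/61.
With the subsidy, sellers receive ps = pb + 33 for each unit, where pb is the price buyers pay.
On the curves, pb = 179.375 - 0.3125q and ps = 98/9 + (1/9)q; the wedge ps − pb = 33 gives 98/9 + (1/9)q − (179.375 - 0.3125q) = 33, so q' = 29014/61.
Then pb = 179.375 − 0.3125·(29014/61) = 1875/61 and ps = 98/9 + (1/9)·(29014/61) = 3888/61.
Buyers' price falls by p* − pb = 3360/61 − 1875/61 = 1485/61; sellers' price rises by ps − p* = 3888/61 − 3360/61 = 528/61.
So producers capture (528/61)/33 = 16/61 of each unit of subsidy.

Producer share = 16/61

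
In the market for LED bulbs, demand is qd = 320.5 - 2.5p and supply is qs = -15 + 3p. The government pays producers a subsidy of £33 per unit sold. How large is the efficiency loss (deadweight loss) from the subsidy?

Deadweight loss = £742.5

Pre-subsidy: 320.5 - 2.5p = -15 + 3p gives p* = 61, q* = 168.
With the subsidy, sellers receive ps = pb + 33 for each unit, where pb is the price buyers pay.
Supply in terms of pb becomes qs = -15 + 3(pb + 33) = 84 + 3pb. Setting this equal to demand: 320.5 - 2.5pb = 84 + 3pb, so pb = 43.
Sellers receive ps = 43 + 33 = 76; q' = 320.5 − 2.5·43 = 213.
The subsidy expands output by 213 − 168 = 45 past the efficient level; on those units the gap between marginal cost and willingness to pay runs from 0 up to 33.
DWL = ½ × 33 × 45 = 742.5.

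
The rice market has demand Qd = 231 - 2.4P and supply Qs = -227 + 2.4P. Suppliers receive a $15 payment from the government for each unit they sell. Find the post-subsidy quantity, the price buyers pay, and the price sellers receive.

Pre-subsidy: 231 - 2.4P = -227 + 2.4P gives P* = 1145/12, Q* = 2.
With the subsidy, sellers receive Ps = Pb + 15 for each unit, where Pb is the price buyers pay.
Supply in terms of Pb becomes Qs = -227 + 2.4(Pb + 15) = -191 + 2.4Pb. Setting this equal to demand: 231 - 2.4Pb = -191 + 2.4Pb, so Pb = 1055/12.
Sellers receive Ps = 1055/12 + 15 = 1235/12; Q' = 231 − 2.4·(1055/12) = 20.

Q' = 20; buyers pay 1055/12; sellers receive 1235/12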